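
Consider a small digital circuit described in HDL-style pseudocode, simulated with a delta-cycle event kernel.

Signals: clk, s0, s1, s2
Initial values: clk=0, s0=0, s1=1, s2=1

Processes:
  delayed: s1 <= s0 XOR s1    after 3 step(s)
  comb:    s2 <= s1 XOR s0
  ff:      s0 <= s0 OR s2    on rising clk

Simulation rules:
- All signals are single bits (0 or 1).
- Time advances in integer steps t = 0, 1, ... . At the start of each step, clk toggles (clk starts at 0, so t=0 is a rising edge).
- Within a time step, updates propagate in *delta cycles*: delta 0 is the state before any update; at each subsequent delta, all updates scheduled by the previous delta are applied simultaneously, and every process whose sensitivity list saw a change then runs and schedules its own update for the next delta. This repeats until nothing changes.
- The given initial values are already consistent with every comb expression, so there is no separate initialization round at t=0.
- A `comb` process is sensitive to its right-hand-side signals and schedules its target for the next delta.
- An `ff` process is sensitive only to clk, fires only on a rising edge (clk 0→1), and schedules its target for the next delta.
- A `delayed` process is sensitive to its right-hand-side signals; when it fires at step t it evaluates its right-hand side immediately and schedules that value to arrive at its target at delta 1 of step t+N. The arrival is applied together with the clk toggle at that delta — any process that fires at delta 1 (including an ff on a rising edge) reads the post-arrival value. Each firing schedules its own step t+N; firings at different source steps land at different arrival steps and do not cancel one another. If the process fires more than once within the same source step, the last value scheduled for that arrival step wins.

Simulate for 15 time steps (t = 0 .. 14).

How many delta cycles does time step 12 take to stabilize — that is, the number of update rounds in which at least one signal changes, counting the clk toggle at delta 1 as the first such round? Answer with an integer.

2

t=0 Δ0: s0=0 s1=1 s2=1 clk=0
  Δ1: clk:0→1
  Δ2: s0:0→1
  Δ3: s2:1→0
  (3Δ to stable)
t=1 Δ0: s0=1 s1=1 s2=0 clk=1
  Δ1: clk:1→0
  (1Δ to stable)
t=2 Δ0: s0=1 s1=1 s2=0 clk=0
  Δ1: clk:0→1
  (1Δ to stable)
t=3 Δ0: s0=1 s1=1 s2=0 clk=1
  Δ1: s1:1→0, clk:1→0
  Δ2: s2:0→1
  (2Δ to stable)
t=4 Δ0: s0=1 s1=0 s2=1 clk=0
  Δ1: clk:0→1
  (1Δ to stable)
t=5 Δ0: s0=1 s1=0 s2=1 clk=1
  Δ1: clk:1→0
  (1Δ to stable)
t=6 Δ0: s0=1 s1=0 s2=1 clk=0
  Δ1: s1:0→1, clk:0→1
  Δ2: s2:1→0
  (2Δ to stable)
t=7 Δ0: s0=1 s1=1 s2=0 clk=1
  Δ1: clk:1→0
  (1Δ to stable)
t=8 Δ0: s0=1 s1=1 s2=0 clk=0
  Δ1: clk:0→1
  (1Δ to stable)
t=9 Δ0: s0=1 s1=1 s2=0 clk=1
  Δ1: s1:1→0, clk:1→0
  Δ2: s2:0→1
  (2Δ to stable)
t=10 Δ0: s0=1 s1=0 s2=1 clk=0
  Δ1: clk:0→1
  (1Δ to stable)
t=11 Δ0: s0=1 s1=0 s2=1 clk=1
  Δ1: clk:1→0
  (1Δ to stable)
t=12 Δ0: s0=1 s1=0 s2=1 clk=0
  Δ1: s1:0→1, clk:0→1
  Δ2: s2:1→0
  (2Δ to stable)
t=13 Δ0: s0=1 s1=1 s2=0 clk=1
  Δ1: clk:1→0
  (1Δ to stable)
t=14 Δ0: s0=1 s1=1 s2=0 clk=0
  Δ1: clk:0→1
  (1Δ to stable)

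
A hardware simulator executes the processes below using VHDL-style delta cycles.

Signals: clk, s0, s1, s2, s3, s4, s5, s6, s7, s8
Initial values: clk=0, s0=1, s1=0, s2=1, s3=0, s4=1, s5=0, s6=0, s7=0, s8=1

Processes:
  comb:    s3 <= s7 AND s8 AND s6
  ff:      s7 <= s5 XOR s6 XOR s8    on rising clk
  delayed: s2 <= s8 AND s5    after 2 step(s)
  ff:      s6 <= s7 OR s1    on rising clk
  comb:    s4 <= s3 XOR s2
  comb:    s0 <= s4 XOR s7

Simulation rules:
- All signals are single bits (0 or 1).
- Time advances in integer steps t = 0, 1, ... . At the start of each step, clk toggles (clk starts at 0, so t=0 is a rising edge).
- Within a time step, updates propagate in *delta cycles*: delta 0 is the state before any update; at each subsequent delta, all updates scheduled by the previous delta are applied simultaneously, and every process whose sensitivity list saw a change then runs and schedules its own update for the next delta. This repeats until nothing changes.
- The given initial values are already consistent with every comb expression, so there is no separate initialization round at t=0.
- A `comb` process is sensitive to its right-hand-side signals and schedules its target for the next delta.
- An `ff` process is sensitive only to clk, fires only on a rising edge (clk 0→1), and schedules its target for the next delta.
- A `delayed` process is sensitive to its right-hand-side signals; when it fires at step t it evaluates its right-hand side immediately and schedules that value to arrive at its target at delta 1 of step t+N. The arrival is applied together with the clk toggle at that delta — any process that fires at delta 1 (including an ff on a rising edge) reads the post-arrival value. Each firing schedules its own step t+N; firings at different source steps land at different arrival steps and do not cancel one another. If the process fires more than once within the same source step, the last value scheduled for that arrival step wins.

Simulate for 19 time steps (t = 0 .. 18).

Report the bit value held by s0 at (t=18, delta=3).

0

t=0 Δ0: s1=0 s0=1 s2=1 s3=0 s7=0 s4=1 clk=0 s8=1 s5=0 s6=0
  Δ1: clk:0→1
  Δ2: s7:0→1
  Δ3: s0:1→0
  (3Δ to stable)
t=1 Δ0: s1=0 s0=0 s2=1 s3=0 s7=1 s4=1 clk=1 s8=1 s5=0 s6=0
  Δ1: clk:1→0
  (1Δ to stable)
t=2 Δ0: s1=0 s0=0 s2=1 s3=0 s7=1 s4=1 clk=0 s8=1 s5=0 s6=0
  Δ1: clk:0→1
  Δ2: s6:0→1
  Δ3: s3:0→1
  Δ4: s4:1→0
  Δ5: s0:0→1
  (5Δ to stable)
t=3 Δ0: s1=0 s0=1 s2=1 s3=1 s7=1 s4=0 clk=1 s8=1 s5=0 s6=1
  Δ1: clk:1→0
  (1Δ to stable)
t=4 Δ0: s1=0 s0=1 s2=1 s3=1 s7=1 s4=0 clk=0 s8=1 s5=0 s6=1
  Δ1: clk:0→1
  Δ2: s7:1→0
  Δ3: s0:1→0, s3:1→0
  Δ4: s4:0→1
  Δ5: s0:0→1
  (5Δ to stable)
t=5 Δ0: s1=0 s0=1 s2=1 s3=0 s7=0 s4=1 clk=1 s8=1 s5=0 s6=1
  Δ1: clk:1→0
  (1Δ to stable)
t=6 Δ0: s1=0 s0=1 s2=1 s3=0 s7=0 s4=1 clk=0 s8=1 s5=0 s6=1
  Δ1: clk:0→1
  Δ2: s6:1→0
  (2Δ to stable)
t=7 Δ0: s1=0 s0=1 s2=1 s3=0 s7=0 s4=1 clk=1 s8=1 s5=0 s6=0
  Δ1: clk:1→0
  (1Δ to stable)
t=8 Δ0: s1=0 s0=1 s2=1 s3=0 s7=0 s4=1 clk=0 s8=1 s5=0 s6=0
  Δ1: clk:0→1
  Δ2: s7:0→1
  Δ3: s0:1→0
  (3Δ to stable)
t=9 Δ0: s1=0 s0=0 s2=1 s3=0 s7=1 s4=1 clk=1 s8=1 s5=0 s6=0
  Δ1: clk:1→0
  (1Δ to stable)
t=10 Δ0: s1=0 s0=0 s2=1 s3=0 s7=1 s4=1 clk=0 s8=1 s5=0 s6=0
  Δ1: clk:0→1
  Δ2: s6:0→1
  Δ3: s3:0→1
  Δ4: s4:1→0
  Δ5: s0:0→1
  (5Δ to stable)
t=11 Δ0: s1=0 s0=1 s2=1 s3=1 s7=1 s4=0 clk=1 s8=1 s5=0 s6=1
  Δ1: clk:1→0
  (1Δ to stable)
t=12 Δ0: s1=0 s0=1 s2=1 s3=1 s7=1 s4=0 clk=0 s8=1 s5=0 s6=1
  Δ1: clk:0→1
  Δ2: s7:1→0
  Δ3: s0:1→0, s3:1→0
  Δ4: s4:0→1
  Δ5: s0:0→1
  (5Δ to stable)
t=13 Δ0: s1=0 s0=1 s2=1 s3=0 s7=0 s4=1 clk=1 s8=1 s5=0 s6=1
  Δ1: clk:1→0
  (1Δ to stable)
t=14 Δ0: s1=0 s0=1 s2=1 s3=0 s7=0 s4=1 clk=0 s8=1 s5=0 s6=1
  Δ1: clk:0→1
  Δ2: s6:1→0
  (2Δ to stable)
t=15 Δ0: s1=0 s0=1 s2=1 s3=0 s7=0 s4=1 clk=1 s8=1 s5=0 s6=0
  Δ1: clk:1→0
  (1Δ to stable)
t=16 Δ0: s1=0 s0=1 s2=1 s3=0 s7=0 s4=1 clk=0 s8=1 s5=0 s6=0
  Δ1: clk:0→1
  Δ2: s7:0→1
  Δ3: s0:1→0
  (3Δ to stable)
t=17 Δ0: s1=0 s0=0 s2=1 s3=0 s7=1 s4=1 clk=1 s8=1 s5=0 s6=0
  Δ1: clk:1→0
  (1Δ to stable)
t=18 Δ0: s1=0 s0=0 s2=1 s3=0 s7=1 s4=1 clk=0 s8=1 s5=0 s6=0
  Δ1: clk:0→1
  Δ2: s6:0→1
  Δ3: s3:0→1
  Δ4: s4:1→0
  Δ5: s0:0→1
  (5Δ to stable)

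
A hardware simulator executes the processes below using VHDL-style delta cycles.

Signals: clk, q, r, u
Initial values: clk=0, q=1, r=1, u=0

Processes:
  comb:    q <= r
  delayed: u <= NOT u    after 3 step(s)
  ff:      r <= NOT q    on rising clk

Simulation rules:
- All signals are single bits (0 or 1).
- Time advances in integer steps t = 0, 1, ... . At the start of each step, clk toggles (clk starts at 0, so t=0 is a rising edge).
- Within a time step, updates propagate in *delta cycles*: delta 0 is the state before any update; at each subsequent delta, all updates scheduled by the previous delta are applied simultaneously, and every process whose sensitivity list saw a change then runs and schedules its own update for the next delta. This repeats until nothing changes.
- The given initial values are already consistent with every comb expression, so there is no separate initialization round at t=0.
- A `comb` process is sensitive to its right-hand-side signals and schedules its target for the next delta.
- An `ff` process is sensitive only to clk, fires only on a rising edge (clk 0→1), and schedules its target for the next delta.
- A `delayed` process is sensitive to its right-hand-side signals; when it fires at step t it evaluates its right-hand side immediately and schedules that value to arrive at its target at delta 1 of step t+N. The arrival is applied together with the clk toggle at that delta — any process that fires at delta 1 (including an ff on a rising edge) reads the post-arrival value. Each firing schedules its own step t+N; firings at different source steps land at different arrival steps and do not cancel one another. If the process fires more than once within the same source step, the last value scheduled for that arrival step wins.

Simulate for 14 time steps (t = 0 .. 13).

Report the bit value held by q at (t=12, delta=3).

0

[bits: q,clk,r,u]
t=0: Δ0=1010 Δ1=1110 Δ2=1100 Δ3=0100 | 3Δ
t=1: Δ0=0100 Δ1=0000 | 1Δ
t=2: Δ0=0000 Δ1=0100 Δ2=0110 Δ3=1110 | 3Δ
t=3: Δ0=1110 Δ1=1010 | 1Δ
t=4: Δ0=1010 Δ1=1110 Δ2=1100 Δ3=0100 | 3Δ
t=5: Δ0=0100 Δ1=0000 | 1Δ
t=6: Δ0=0000 Δ1=0100 Δ2=0110 Δ3=1110 | 3Δ
t=7: Δ0=1110 Δ1=1010 | 1Δ
t=8: Δ0=1010 Δ1=1110 Δ2=1100 Δ3=0100 | 3Δ
t=9: Δ0=0100 Δ1=0000 | 1Δ
t=10: Δ0=0000 Δ1=0100 Δ2=0110 Δ3=1110 | 3Δ
t=11: Δ0=1110 Δ1=1010 | 1Δ
t=12: Δ0=1010 Δ1=1110 Δ2=1100 Δ3=0100 | 3Δ
t=13: Δ0=0100 Δ1=0000 | 1Δ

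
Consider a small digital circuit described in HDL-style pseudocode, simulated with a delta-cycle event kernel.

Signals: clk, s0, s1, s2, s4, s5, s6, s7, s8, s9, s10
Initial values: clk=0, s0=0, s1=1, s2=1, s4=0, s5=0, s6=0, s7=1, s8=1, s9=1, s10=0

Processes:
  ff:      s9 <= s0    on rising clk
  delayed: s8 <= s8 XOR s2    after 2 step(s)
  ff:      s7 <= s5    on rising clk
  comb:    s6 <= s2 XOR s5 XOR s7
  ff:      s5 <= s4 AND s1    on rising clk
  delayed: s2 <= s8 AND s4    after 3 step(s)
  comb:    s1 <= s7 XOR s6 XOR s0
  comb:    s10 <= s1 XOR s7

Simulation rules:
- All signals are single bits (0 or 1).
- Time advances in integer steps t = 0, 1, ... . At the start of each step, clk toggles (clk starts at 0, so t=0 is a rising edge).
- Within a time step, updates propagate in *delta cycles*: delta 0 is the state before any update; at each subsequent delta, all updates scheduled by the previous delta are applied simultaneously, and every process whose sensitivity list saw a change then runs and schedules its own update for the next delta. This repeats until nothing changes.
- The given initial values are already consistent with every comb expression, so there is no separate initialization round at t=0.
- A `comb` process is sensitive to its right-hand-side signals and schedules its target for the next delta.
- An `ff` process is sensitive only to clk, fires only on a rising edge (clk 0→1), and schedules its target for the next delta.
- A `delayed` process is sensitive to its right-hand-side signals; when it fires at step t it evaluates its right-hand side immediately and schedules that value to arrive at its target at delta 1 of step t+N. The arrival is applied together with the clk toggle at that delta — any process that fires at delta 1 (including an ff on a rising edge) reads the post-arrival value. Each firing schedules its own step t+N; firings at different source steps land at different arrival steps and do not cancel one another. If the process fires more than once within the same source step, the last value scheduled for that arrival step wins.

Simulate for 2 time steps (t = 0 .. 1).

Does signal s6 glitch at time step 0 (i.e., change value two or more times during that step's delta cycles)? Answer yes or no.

t=0 Δ0: s10=0 clk=0 s0=0 s8=1 s7=1 s6=0 s2=1 s9=1 s1=1 s5=0 s4=0
  Δ1: clk:0→1
  Δ2: s7:1→0, s9:1→0
  Δ3: s10:0→1, s6:0→1, s1:1→0
  Δ4: s10:1→0, s1:0→1
  Δ5: s10:0→1
  (5Δ to stable)
t=1 Δ0: s10=1 clk=1 s0=0 s8=1 s7=0 s6=1 s2=1 s9=0 s1=1 s5=0 s4=0
  Δ1: clk:1→0
  (1Δ to stable)

no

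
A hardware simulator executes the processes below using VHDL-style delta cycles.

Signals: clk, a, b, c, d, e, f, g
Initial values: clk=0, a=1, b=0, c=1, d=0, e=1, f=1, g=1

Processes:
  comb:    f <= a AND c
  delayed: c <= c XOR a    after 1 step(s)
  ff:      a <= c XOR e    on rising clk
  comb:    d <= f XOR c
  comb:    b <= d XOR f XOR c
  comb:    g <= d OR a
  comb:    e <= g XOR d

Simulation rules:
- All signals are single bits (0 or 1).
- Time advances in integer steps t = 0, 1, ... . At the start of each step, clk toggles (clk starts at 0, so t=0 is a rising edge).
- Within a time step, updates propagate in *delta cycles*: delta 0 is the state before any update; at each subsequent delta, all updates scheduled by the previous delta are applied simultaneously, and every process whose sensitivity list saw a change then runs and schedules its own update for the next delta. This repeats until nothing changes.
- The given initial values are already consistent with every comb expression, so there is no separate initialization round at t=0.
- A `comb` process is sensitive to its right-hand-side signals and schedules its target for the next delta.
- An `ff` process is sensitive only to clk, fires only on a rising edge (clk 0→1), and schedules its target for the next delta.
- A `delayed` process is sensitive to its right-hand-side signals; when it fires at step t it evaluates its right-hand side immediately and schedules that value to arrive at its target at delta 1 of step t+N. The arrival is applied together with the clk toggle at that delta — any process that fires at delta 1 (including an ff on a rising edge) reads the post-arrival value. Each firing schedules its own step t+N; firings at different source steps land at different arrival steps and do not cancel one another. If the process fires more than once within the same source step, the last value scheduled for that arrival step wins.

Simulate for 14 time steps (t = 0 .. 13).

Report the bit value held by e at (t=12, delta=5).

1

[bits: a,c,e,d,clk,f,g,b]
t=0: Δ0=11100110 Δ1=11101110 Δ2=01101110 Δ3=01101000 Δ4=01011001 Δ5=01111010 Δ6=01011010 | 6Δ
t=1: Δ0=01011010 Δ1=01010010 | 1Δ
t=2: Δ0=01010010 Δ1=01011010 Δ2=11011010 Δ3=11011110 Δ4=11001111 Δ5=11101110 | 5Δ
t=3: Δ0=11101110 Δ1=10100110 Δ2=10110011 Δ3=10000011 Δ4=10100010 | 4Δ
t=4: Δ0=10100010 Δ1=11101010 Δ2=01111111 Δ3=01001011 Δ4=01111001 Δ5=01111010 Δ6=01011010 | 6Δ
t=5: Δ0=01011010 Δ1=01010010 | 1Δ
t=6: Δ0=01010010 Δ1=01011010 Δ2=11011010 Δ3=11011110 Δ4=11001111 Δ5=11101110 | 5Δ
t=7: Δ0=11101110 Δ1=10100110 Δ2=10110011 Δ3=10000011 Δ4=10100010 | 4Δ
t=8: Δ0=10100010 Δ1=11101010 Δ2=01111111 Δ3=01001011 Δ4=01111001 Δ5=01111010 Δ6=01011010 | 6Δ
t=9: Δ0=01011010 Δ1=01010010 | 1Δ
t=10: Δ0=01010010 Δ1=01011010 Δ2=11011010 Δ3=11011110 Δ4=11001111 Δ5=11101110 | 5Δ
t=11: Δ0=11101110 Δ1=10100110 Δ2=10110011 Δ3=10000011 Δ4=10100010 | 4Δ
t=12: Δ0=10100010 Δ1=11101010 Δ2=01111111 Δ3=01001011 Δ4=01111001 Δ5=01111010 Δ6=01011010 | 6Δ
t=13: Δ0=01011010 Δ1=01010010 | 1Δ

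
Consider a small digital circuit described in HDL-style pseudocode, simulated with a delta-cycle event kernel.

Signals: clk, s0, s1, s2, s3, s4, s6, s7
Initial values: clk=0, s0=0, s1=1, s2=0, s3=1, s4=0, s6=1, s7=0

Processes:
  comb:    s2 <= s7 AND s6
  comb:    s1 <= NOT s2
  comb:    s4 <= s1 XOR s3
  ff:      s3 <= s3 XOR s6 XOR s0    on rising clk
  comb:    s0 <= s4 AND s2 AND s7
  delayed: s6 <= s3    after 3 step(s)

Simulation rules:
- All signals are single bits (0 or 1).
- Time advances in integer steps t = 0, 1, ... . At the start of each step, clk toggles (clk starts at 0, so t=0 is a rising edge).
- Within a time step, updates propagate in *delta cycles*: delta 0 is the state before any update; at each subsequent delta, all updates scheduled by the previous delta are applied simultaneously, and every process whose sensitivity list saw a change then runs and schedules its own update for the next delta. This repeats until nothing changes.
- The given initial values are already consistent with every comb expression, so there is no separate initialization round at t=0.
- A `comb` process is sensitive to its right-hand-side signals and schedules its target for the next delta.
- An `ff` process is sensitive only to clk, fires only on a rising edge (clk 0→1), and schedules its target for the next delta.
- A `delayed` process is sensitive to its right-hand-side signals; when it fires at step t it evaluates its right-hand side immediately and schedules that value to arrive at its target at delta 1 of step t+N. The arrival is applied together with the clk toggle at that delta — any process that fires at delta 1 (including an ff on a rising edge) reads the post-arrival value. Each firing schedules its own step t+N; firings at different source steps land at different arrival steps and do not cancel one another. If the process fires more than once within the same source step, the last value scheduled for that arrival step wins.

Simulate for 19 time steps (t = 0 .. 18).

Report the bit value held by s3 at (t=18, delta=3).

t=0 Δ0: s0=0 s1=1 s4=0 s6=1 clk=0 s3=1 s7=0 s2=0
  Δ1: clk:0→1
  Δ2: s3:1→0
  Δ3: s4:0→1
  (3Δ to stable)
t=1 Δ0: s0=0 s1=1 s4=1 s6=1 clk=1 s3=0 s7=0 s2=0
  Δ1: clk:1→0
  (1Δ to stable)
t=2 Δ0: s0=0 s1=1 s4=1 s6=1 clk=0 s3=0 s7=0 s2=0
  Δ1: clk:0→1
  Δ2: s3:0→1
  Δ3: s4:1→0
  (3Δ to stable)
t=3 Δ0: s0=0 s1=1 s4=0 s6=1 clk=1 s3=1 s7=0 s2=0
  Δ1: s6:1→0, clk:1→0
  (1Δ to stable)
t=4 Δ0: s0=0 s1=1 s4=0 s6=0 clk=0 s3=1 s7=0 s2=0
  Δ1: clk:0→1
  (1Δ to stable)
t=5 Δ0: s0=0 s1=1 s4=0 s6=0 clk=1 s3=1 s7=0 s2=0
  Δ1: s6:0→1, clk:1→0
  (1Δ to stable)
t=6 Δ0: s0=0 s1=1 s4=0 s6=1 clk=0 s3=1 s7=0 s2=0
  Δ1: clk:0→1
  Δ2: s3:1→0
  Δ3: s4:0→1
  (3Δ to stable)
t=7 Δ0: s0=0 s1=1 s4=1 s6=1 clk=1 s3=0 s7=0 s2=0
  Δ1: clk:1→0
  (1Δ to stable)
t=8 Δ0: s0=0 s1=1 s4=1 s6=1 clk=0 s3=0 s7=0 s2=0
  Δ1: clk:0→1
  Δ2: s3:0→1
  Δ3: s4:1→0
  (3Δ to stable)
t=9 Δ0: s0=0 s1=1 s4=0 s6=1 clk=1 s3=1 s7=0 s2=0
  Δ1: s6:1→0, clk:1→0
  (1Δ to stable)
t=10 Δ0: s0=0 s1=1 s4=0 s6=0 clk=0 s3=1 s7=0 s2=0
  Δ1: clk:0→1
  (1Δ to stable)
t=11 Δ0: s0=0 s1=1 s4=0 s6=0 clk=1 s3=1 s7=0 s2=0
  Δ1: s6:0→1, clk:1→0
  (1Δ to stable)
t=12 Δ0: s0=0 s1=1 s4=0 s6=1 clk=0 s3=1 s7=0 s2=0
  Δ1: clk:0→1
  Δ2: s3:1→0
  Δ3: s4:0→1
  (3Δ to stable)
t=13 Δ0: s0=0 s1=1 s4=1 s6=1 clk=1 s3=0 s7=0 s2=0
  Δ1: clk:1→0
  (1Δ to stable)
t=14 Δ0: s0=0 s1=1 s4=1 s6=1 clk=0 s3=0 s7=0 s2=0
  Δ1: clk:0→1
  Δ2: s3:0→1
  Δ3: s4:1→0
  (3Δ to stable)
t=15 Δ0: s0=0 s1=1 s4=0 s6=1 clk=1 s3=1 s7=0 s2=0
  Δ1: s6:1→0, clk:1→0
  (1Δ to stable)
t=16 Δ0: s0=0 s1=1 s4=0 s6=0 clk=0 s3=1 s7=0 s2=0
  Δ1: clk:0→1
  (1Δ to stable)
t=17 Δ0: s0=0 s1=1 s4=0 s6=0 clk=1 s3=1 s7=0 s2=0
  Δ1: s6:0→1, clk:1→0
  (1Δ to stable)
t=18 Δ0: s0=0 s1=1 s4=0 s6=1 clk=0 s3=1 s7=0 s2=0
  Δ1: clk:0→1
  Δ2: s3:1→0
  Δ3: s4:0→1
  (3Δ to stable)

0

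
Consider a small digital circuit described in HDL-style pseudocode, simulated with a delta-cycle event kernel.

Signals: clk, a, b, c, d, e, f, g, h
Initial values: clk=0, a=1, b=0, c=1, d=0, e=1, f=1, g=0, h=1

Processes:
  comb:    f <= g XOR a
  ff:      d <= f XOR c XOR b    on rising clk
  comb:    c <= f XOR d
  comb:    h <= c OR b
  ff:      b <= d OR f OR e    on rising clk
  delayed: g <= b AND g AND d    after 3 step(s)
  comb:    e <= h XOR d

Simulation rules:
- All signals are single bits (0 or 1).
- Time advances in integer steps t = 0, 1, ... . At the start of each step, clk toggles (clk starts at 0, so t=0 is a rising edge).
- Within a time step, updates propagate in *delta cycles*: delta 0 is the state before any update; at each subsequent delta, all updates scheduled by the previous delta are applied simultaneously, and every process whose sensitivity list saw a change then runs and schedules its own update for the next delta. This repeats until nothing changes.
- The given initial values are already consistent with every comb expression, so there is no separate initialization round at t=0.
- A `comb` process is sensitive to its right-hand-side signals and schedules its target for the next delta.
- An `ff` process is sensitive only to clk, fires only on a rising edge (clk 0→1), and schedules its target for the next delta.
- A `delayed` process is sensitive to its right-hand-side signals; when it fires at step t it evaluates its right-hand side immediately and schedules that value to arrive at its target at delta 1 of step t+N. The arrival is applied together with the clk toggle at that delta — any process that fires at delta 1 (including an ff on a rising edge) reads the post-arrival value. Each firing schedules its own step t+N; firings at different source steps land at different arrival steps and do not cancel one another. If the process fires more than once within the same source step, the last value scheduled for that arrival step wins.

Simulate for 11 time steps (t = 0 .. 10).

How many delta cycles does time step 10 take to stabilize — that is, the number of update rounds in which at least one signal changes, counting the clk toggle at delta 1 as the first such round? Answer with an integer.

t0.Δ0 h=1 clk=0 d=0 b=0 c=1 e=1 f=1 g=0 a=1
t0.Δ1 h=1 clk=1 d=0 b=0 c=1 e=1 f=1 g=0 a=1
t0.Δ2 h=1 clk=1 d=0 b=1 c=1 e=1 f=1 g=0 a=1
t1.Δ0 h=1 clk=1 d=0 b=1 c=1 e=1 f=1 g=0 a=1
t1.Δ1 h=1 clk=0 d=0 b=1 c=1 e=1 f=1 g=0 a=1
t2.Δ0 h=1 clk=0 d=0 b=1 c=1 e=1 f=1 g=0 a=1
t2.Δ1 h=1 clk=1 d=0 b=1 c=1 e=1 f=1 g=0 a=1
t2.Δ2 h=1 clk=1 d=1 b=1 c=1 e=1 f=1 g=0 a=1
t2.Δ3 h=1 clk=1 d=1 b=1 c=0 e=0 f=1 g=0 a=1
t3.Δ0 h=1 clk=1 d=1 b=1 c=0 e=0 f=1 g=0 a=1
t3.Δ1 h=1 clk=0 d=1 b=1 c=0 e=0 f=1 g=0 a=1
t4.Δ0 h=1 clk=0 d=1 b=1 c=0 e=0 f=1 g=0 a=1
t4.Δ1 h=1 clk=1 d=1 b=1 c=0 e=0 f=1 g=0 a=1
t4.Δ2 h=1 clk=1 d=0 b=1 c=0 e=0 f=1 g=0 a=1
t4.Δ3 h=1 clk=1 d=0 b=1 c=1 e=1 f=1 g=0 a=1
t5.Δ0 h=1 clk=1 d=0 b=1 c=1 e=1 f=1 g=0 a=1
t5.Δ1 h=1 clk=0 d=0 b=1 c=1 e=1 f=1 g=0 a=1
t6.Δ0 h=1 clk=0 d=0 b=1 c=1 e=1 f=1 g=0 a=1
t6.Δ1 h=1 clk=1 d=0 b=1 c=1 e=1 f=1 g=0 a=1
t6.Δ2 h=1 clk=1 d=1 b=1 c=1 e=1 f=1 g=0 a=1
t6.Δ3 h=1 clk=1 d=1 b=1 c=0 e=0 f=1 g=0 a=1
t7.Δ0 h=1 clk=1 d=1 b=1 c=0 e=0 f=1 g=0 a=1
t7.Δ1 h=1 clk=0 d=1 b=1 c=0 e=0 f=1 g=0 a=1
t8.Δ0 h=1 clk=0 d=1 b=1 c=0 e=0 f=1 g=0 a=1
t8.Δ1 h=1 clk=1 d=1 b=1 c=0 e=0 f=1 g=0 a=1
t8.Δ2 h=1 clk=1 d=0 b=1 c=0 e=0 f=1 g=0 a=1
t8.Δ3 h=1 clk=1 d=0 b=1 c=1 e=1 f=1 g=0 a=1
t9.Δ0 h=1 clk=1 d=0 b=1 c=1 e=1 f=1 g=0 a=1
t9.Δ1 h=1 clk=0 d=0 b=1 c=1 e=1 f=1 g=0 a=1
t10.Δ0 h=1 clk=0 d=0 b=1 c=1 e=1 f=1 g=0 a=1
t10.Δ1 h=1 clk=1 d=0 b=1 c=1 e=1 f=1 g=0 a=1
t10.Δ2 h=1 clk=1 d=1 b=1 c=1 e=1 f=1 g=0 a=1
t10.Δ3 h=1 clk=1 d=1 b=1 c=0 e=0 f=1 g=0 a=1

3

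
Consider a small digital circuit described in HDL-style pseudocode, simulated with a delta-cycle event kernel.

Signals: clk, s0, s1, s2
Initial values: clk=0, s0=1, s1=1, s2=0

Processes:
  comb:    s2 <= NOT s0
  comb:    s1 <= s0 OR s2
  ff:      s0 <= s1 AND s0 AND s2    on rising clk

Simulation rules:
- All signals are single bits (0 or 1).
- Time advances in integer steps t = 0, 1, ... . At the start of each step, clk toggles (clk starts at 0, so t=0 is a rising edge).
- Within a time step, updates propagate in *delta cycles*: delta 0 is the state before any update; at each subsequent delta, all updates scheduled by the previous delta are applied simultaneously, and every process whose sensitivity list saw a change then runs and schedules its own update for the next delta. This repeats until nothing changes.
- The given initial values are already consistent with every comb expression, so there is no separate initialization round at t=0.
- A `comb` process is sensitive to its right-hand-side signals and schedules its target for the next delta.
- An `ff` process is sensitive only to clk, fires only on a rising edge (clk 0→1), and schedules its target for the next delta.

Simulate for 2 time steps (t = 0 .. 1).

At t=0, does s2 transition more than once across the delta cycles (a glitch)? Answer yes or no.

t0.Δ0 s0=1 clk=0 s2=0 s1=1
t0.Δ1 s0=1 clk=1 s2=0 s1=1
t0.Δ2 s0=0 clk=1 s2=0 s1=1
t0.Δ3 s0=0 clk=1 s2=1 s1=0
t0.Δ4 s0=0 clk=1 s2=1 s1=1
t1.Δ0 s0=0 clk=1 s2=1 s1=1
t1.Δ1 s0=0 clk=0 s2=1 s1=1

no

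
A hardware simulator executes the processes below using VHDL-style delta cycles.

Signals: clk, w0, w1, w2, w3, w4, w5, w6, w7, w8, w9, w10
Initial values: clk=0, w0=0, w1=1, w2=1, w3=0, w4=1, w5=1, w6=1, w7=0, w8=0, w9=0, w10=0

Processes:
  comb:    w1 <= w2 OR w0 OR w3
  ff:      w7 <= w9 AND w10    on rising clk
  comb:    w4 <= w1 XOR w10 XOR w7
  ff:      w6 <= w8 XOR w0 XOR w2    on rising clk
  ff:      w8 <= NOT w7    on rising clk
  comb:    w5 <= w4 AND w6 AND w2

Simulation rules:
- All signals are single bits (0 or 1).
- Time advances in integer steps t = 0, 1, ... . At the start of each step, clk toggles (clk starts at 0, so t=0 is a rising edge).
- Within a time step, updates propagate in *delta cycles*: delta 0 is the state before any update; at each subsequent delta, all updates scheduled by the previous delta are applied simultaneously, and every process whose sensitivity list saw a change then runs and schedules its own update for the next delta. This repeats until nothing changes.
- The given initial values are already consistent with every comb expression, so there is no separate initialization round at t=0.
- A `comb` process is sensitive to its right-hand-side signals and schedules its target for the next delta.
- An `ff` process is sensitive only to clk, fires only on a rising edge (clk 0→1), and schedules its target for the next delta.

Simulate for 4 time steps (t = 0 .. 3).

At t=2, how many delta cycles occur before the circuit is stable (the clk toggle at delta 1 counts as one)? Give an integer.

t=0 Δ0: w8=0 w1=1 w0=0 w10=0 w4=1 w7=0 w6=1 w3=0 w9=0 w2=1 clk=0 w5=1
  Δ1: clk:0→1
  Δ2: w8:0→1
  (2Δ to stable)
t=1 Δ0: w8=1 w1=1 w0=0 w10=0 w4=1 w7=0 w6=1 w3=0 w9=0 w2=1 clk=1 w5=1
  Δ1: clk:1→0
  (1Δ to stable)
t=2 Δ0: w8=1 w1=1 w0=0 w10=0 w4=1 w7=0 w6=1 w3=0 w9=0 w2=1 clk=0 w5=1
  Δ1: clk:0→1
  Δ2: w6:1→0
  Δ3: w5:1→0
  (3Δ to stable)
t=3 Δ0: w8=1 w1=1 w0=0 w10=0 w4=1 w7=0 w6=0 w3=0 w9=0 w2=1 clk=1 w5=0
  Δ1: clk:1→0
  (1Δ to stable)

3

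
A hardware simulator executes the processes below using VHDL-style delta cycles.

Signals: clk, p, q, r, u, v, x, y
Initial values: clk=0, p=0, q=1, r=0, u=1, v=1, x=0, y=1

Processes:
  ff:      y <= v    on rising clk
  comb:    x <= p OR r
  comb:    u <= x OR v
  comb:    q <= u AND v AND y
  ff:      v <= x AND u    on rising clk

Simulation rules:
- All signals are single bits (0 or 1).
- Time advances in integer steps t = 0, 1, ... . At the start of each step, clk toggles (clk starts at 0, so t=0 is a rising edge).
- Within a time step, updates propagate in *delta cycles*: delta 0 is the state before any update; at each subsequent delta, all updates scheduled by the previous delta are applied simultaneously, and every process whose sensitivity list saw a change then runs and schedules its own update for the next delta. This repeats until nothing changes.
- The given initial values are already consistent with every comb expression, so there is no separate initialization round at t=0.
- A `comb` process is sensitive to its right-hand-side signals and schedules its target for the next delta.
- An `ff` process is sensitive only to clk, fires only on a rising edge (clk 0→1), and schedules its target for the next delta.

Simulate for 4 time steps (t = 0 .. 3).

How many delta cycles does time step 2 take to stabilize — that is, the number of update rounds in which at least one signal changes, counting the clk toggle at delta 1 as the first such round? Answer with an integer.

2

t0.Δ0 x=0 u=1 clk=0 r=0 y=1 q=1 p=0 v=1
t0.Δ1 x=0 u=1 clk=1 r=0 y=1 q=1 p=0 v=1
t0.Δ2 x=0 u=1 clk=1 r=0 y=1 q=1 p=0 v=0
t0.Δ3 x=0 u=0 clk=1 r=0 y=1 q=0 p=0 v=0
t1.Δ0 x=0 u=0 clk=1 r=0 y=1 q=0 p=0 v=0
t1.Δ1 x=0 u=0 clk=0 r=0 y=1 q=0 p=0 v=0
t2.Δ0 x=0 u=0 clk=0 r=0 y=1 q=0 p=0 v=0
t2.Δ1 x=0 u=0 clk=1 r=0 y=1 q=0 p=0 v=0
t2.Δ2 x=0 u=0 clk=1 r=0 y=0 q=0 p=0 v=0
t3.Δ0 x=0 u=0 clk=1 r=0 y=0 q=0 p=0 v=0
t3.Δ1 x=0 u=0 clk=0 r=0 y=0 q=0 p=0 v=0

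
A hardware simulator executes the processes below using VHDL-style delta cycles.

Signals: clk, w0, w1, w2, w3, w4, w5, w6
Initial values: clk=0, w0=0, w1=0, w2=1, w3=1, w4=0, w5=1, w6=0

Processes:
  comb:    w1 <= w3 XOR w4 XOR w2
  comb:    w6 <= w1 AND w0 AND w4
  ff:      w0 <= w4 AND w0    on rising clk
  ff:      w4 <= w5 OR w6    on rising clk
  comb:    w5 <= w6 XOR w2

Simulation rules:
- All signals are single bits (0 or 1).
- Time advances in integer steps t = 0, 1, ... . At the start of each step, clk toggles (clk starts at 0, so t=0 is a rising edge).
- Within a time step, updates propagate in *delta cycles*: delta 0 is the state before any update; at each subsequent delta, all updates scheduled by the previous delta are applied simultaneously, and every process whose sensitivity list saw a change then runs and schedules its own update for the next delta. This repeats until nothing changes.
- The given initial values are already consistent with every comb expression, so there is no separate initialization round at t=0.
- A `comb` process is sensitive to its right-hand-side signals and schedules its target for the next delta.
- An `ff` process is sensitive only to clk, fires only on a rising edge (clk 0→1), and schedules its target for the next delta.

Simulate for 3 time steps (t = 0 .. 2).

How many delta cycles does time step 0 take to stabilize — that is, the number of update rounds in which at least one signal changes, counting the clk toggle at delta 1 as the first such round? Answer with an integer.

3

t=0 Δ0: w3=1 w1=0 w0=0 w6=0 w5=1 w2=1 clk=0 w4=0
  Δ1: clk:0→1
  Δ2: w4:0→1
  Δ3: w1:0→1
  (3Δ to stable)
t=1 Δ0: w3=1 w1=1 w0=0 w6=0 w5=1 w2=1 clk=1 w4=1
  Δ1: clk:1→0
  (1Δ to stable)
t=2 Δ0: w3=1 w1=1 w0=0 w6=0 w5=1 w2=1 clk=0 w4=1
  Δ1: clk:0→1
  (1Δ to stable)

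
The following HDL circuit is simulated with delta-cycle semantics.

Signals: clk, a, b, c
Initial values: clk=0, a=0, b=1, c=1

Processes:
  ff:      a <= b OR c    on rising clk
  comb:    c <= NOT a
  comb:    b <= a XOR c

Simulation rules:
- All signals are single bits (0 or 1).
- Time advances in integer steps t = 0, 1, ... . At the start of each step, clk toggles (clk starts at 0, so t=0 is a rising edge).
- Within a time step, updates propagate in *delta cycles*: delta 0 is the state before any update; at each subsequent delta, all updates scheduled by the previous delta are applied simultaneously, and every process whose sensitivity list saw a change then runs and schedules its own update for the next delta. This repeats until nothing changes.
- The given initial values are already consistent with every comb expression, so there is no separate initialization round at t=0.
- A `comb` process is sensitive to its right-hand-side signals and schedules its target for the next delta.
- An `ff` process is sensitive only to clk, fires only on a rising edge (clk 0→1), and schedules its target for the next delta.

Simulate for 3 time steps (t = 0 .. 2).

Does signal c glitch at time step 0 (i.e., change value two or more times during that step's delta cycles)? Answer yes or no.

[bits: b,c,a,clk]
t=0: Δ0=1100 Δ1=1101 Δ2=1111 Δ3=0011 Δ4=1011 | 4Δ
t=1: Δ0=1011 Δ1=1010 | 1Δ
t=2: Δ0=1010 Δ1=1011 | 1Δ

no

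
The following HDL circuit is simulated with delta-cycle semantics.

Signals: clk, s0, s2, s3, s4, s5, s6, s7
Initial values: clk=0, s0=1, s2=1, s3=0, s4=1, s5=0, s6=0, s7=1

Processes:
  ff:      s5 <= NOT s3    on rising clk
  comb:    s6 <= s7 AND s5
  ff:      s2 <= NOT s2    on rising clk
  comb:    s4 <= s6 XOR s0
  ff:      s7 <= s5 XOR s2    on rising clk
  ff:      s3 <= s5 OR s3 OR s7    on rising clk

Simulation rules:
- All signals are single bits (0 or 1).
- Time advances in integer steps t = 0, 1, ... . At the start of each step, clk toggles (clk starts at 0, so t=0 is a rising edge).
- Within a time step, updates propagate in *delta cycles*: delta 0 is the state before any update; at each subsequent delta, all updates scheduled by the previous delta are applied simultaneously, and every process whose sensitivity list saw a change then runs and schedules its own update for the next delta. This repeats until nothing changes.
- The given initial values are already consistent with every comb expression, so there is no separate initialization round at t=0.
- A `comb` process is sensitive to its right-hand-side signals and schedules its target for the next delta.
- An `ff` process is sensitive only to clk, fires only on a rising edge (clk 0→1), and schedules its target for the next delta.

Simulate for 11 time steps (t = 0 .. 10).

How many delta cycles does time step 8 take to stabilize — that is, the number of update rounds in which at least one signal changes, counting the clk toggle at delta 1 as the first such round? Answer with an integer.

2

[bits: s2,s4,s0,clk,s7,s3,s5,s6]
t=0: Δ0=11101000 Δ1=11111000 Δ2=01111110 Δ3=01111111 Δ4=00111111 | 4Δ
t=1: Δ0=00111111 Δ1=00101111 | 1Δ
t=2: Δ0=00101111 Δ1=00111111 Δ2=10111101 Δ3=10111100 Δ4=11111100 | 4Δ
t=3: Δ0=11111100 Δ1=11101100 | 1Δ
t=4: Δ0=11101100 Δ1=11111100 Δ2=01111100 | 2Δ
t=5: Δ0=01111100 Δ1=01101100 | 1Δ
t=6: Δ0=01101100 Δ1=01111100 Δ2=11110100 | 2Δ
t=7: Δ0=11110100 Δ1=11100100 | 1Δ
t=8: Δ0=11100100 Δ1=11110100 Δ2=01111100 | 2Δ
t=9: Δ0=01111100 Δ1=01101100 | 1Δ
t=10: Δ0=01101100 Δ1=01111100 Δ2=11110100 | 2Δ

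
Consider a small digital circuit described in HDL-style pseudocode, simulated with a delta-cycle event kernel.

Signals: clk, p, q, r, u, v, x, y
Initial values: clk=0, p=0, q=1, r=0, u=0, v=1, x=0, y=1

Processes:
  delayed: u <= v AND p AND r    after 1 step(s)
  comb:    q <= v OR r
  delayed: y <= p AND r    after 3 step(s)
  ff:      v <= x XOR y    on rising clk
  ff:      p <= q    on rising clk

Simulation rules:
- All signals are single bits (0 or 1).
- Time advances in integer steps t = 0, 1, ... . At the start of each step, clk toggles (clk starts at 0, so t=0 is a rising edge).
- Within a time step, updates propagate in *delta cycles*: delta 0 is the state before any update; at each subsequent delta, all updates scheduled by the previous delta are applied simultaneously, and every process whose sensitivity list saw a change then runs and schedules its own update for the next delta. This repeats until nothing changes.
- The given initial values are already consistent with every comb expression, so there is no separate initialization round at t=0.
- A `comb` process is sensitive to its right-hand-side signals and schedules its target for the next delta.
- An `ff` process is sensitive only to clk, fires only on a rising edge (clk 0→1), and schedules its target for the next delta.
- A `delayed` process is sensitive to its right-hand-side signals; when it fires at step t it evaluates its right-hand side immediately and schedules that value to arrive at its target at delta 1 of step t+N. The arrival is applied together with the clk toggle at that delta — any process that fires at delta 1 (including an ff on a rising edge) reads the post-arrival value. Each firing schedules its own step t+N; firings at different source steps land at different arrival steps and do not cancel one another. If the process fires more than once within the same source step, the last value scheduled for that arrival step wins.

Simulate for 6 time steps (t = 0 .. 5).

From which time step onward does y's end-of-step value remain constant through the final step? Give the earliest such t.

3

t=0 Δ0: v=1 r=0 clk=0 x=0 q=1 y=1 u=0 p=0
  Δ1: clk:0→1
  Δ2: p:0→1
  (2Δ to stable)
t=1 Δ0: v=1 r=0 clk=1 x=0 q=1 y=1 u=0 p=1
  Δ1: clk:1→0
  (1Δ to stable)
t=2 Δ0: v=1 r=0 clk=0 x=0 q=1 y=1 u=0 p=1
  Δ1: clk:0→1
  (1Δ to stable)
t=3 Δ0: v=1 r=0 clk=1 x=0 q=1 y=1 u=0 p=1
  Δ1: clk:1→0, y:1→0
  (1Δ to stable)
t=4 Δ0: v=1 r=0 clk=0 x=0 q=1 y=0 u=0 p=1
  Δ1: clk:0→1
  Δ2: v:1→0
  Δ3: q:1→0
  (3Δ to stable)
t=5 Δ0: v=0 r=0 clk=1 x=0 q=0 y=0 u=0 p=1
  Δ1: clk:1→0
  (1Δ to stable)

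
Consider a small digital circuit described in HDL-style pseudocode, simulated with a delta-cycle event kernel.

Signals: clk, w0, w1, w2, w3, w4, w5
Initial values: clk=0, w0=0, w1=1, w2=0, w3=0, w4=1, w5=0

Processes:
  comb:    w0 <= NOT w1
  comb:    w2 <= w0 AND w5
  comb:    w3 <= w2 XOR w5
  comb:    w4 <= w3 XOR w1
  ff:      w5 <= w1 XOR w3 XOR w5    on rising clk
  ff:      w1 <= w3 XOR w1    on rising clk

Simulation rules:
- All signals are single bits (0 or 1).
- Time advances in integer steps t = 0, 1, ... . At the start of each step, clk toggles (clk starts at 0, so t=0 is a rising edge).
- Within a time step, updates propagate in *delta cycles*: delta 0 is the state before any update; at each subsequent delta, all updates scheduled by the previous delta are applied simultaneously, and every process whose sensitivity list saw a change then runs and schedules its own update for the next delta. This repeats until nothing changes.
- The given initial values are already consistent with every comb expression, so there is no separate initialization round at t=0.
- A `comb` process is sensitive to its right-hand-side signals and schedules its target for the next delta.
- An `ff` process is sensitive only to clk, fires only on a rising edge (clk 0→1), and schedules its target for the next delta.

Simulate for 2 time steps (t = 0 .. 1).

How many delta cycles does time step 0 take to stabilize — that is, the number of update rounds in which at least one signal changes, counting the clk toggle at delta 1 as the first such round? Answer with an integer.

4

t=0 Δ0: clk=0 w0=0 w5=0 w3=0 w4=1 w2=0 w1=1
  Δ1: clk:0→1
  Δ2: w5:0→1
  Δ3: w3:0→1
  Δ4: w4:1→0
  (4Δ to stable)
t=1 Δ0: clk=1 w0=0 w5=1 w3=1 w4=0 w2=0 w1=1
  Δ1: clk:1→0
  (1Δ to stable)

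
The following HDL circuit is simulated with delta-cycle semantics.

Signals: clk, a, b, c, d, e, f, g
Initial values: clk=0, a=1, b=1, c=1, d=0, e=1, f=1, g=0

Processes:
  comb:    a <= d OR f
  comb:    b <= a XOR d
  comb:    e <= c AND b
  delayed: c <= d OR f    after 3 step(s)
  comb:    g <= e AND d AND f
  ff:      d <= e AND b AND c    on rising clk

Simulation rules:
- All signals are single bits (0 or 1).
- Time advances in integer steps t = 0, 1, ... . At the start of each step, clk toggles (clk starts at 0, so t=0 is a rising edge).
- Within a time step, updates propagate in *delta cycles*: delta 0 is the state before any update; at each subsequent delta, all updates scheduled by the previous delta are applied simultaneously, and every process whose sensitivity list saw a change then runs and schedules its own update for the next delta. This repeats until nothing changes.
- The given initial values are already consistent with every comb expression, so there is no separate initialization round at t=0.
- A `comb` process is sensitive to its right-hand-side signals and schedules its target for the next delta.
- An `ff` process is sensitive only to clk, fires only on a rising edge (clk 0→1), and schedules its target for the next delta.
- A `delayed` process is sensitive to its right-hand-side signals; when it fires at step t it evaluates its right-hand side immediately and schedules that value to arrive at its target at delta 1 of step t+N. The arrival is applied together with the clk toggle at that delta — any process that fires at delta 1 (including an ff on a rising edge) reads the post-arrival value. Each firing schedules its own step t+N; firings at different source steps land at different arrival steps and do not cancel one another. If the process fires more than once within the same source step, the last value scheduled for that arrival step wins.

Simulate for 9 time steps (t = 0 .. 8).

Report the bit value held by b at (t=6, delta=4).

1

t=0 Δ0: clk=0 f=1 d=0 g=0 e=1 a=1 c=1 b=1
  Δ1: clk:0→1
  Δ2: d:0→1
  Δ3: g:0→1, b:1→0
  Δ4: e:1→0
  Δ5: g:1→0
  (5Δ to stable)
t=1 Δ0: clk=1 f=1 d=1 g=0 e=0 a=1 c=1 b=0
  Δ1: clk:1→0
  (1Δ to stable)
t=2 Δ0: clk=0 f=1 d=1 g=0 e=0 a=1 c=1 b=0
  Δ1: clk:0→1
  Δ2: d:1→0
  Δ3: b:0→1
  Δ4: e:0→1
  (4Δ to stable)
t=3 Δ0: clk=1 f=1 d=0 g=0 e=1 a=1 c=1 b=1
  Δ1: clk:1→0
  (1Δ to stable)
t=4 Δ0: clk=0 f=1 d=0 g=0 e=1 a=1 c=1 b=1
  Δ1: clk:0→1
  Δ2: d:0→1
  Δ3: g:0→1, b:1→0
  Δ4: e:1→0
  Δ5: g:1→0
  (5Δ to stable)
t=5 Δ0: clk=1 f=1 d=1 g=0 e=0 a=1 c=1 b=0
  Δ1: clk:1→0
  (1Δ to stable)
t=6 Δ0: clk=0 f=1 d=1 g=0 e=0 a=1 c=1 b=0
  Δ1: clk:0→1
  Δ2: d:1→0
  Δ3: b:0→1
  Δ4: e:0→1
  (4Δ to stable)
t=7 Δ0: clk=1 f=1 d=0 g=0 e=1 a=1 c=1 b=1
  Δ1: clk:1→0
  (1Δ to stable)
t=8 Δ0: clk=0 f=1 d=0 g=0 e=1 a=1 c=1 b=1
  Δ1: clk:0→1
  Δ2: d:0→1
  Δ3: g:0→1, b:1→0
  Δ4: e:1→0
  Δ5: g:1→0
  (5Δ to stable)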